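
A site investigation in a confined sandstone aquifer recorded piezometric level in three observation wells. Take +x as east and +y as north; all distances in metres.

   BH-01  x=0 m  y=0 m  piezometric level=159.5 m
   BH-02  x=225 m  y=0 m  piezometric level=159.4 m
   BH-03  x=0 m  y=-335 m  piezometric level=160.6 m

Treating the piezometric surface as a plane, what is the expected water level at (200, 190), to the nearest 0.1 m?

∂h/∂x = (159.4 − 159.5) / (225 − 0) = -0.0004444
∂h/∂y = (160.6 − 159.5) / (-335 − 0) = -0.003284
h(200, 190) = 159.5 + (-0.0004444)·(200) + (-0.003284)·(190) = 159.5 -0.089 -0.624 = 158.787 m.

158.8 m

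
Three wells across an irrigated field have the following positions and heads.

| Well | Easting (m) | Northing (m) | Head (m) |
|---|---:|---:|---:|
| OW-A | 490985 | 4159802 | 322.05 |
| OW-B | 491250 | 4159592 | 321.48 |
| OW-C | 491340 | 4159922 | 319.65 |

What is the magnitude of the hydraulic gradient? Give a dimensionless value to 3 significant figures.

Differences from OW-A: to OW-B (Δx, Δy, Δh) = (265, -210, -0.57); to OW-C = (355, 120, -2.40).
Determinant of the coordinate differences = 265·120 − 355·(-210) = 106350.
∂h/∂x = [(-0.57)·120 − (-2.40)·(-210)] / 106350 = -0.005382
∂h/∂y = [265·(-2.40) − 355·(-0.57)] / 106350 = -0.004078
|∇h| = √(-0.005382² + -0.004078²) = 0.006752

0.00675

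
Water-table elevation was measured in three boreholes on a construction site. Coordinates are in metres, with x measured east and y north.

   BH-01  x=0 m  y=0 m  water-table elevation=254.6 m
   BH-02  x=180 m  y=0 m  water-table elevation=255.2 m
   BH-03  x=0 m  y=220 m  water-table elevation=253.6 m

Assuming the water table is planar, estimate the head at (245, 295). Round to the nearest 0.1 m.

∂h/∂x = (255.2 − 254.6) / (180 − 0) = +0.003333
∂h/∂y = (253.6 − 254.6) / (220 − 0) = -0.004545
h(245, 295) = 254.6 + (+0.003333)·(245) + (-0.004545)·(295) = 254.6 +0.817 -1.341 = 254.076 m.

254.1 m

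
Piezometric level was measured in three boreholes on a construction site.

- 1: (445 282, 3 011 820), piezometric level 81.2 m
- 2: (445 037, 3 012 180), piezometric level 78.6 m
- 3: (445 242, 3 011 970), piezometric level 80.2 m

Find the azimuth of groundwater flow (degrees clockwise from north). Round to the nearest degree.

348°

With h = a·x + b·y + c and 1 as origin, the differences give:
  (-245)·a + 360·b = -2.6
  (-40)·a + 150·b = -1.0
Eliminate b (×150 and ×360, subtract): -22350·a = -30.00 → a = ∂h/∂x = +0.001342
Back-substitute: b = ∂h/∂y = -0.006309.
Flow direction (−∇h) has components (-0.001342 E, +0.006309 N).
Azimuth = atan2(E, N) = atan2(-0.001342, +0.006309) = 348.0° ≈ 348°.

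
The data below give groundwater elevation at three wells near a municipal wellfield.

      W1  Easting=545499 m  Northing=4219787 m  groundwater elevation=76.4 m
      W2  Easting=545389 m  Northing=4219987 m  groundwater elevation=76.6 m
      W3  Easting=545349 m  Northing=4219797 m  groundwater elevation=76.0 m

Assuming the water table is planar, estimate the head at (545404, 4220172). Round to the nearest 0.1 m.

With h = a·x + b·y + c and W1 as origin, the differences give:
  (-110)·a + 200·b = +0.2
  (-150)·a + 10·b = -0.4
Eliminate b (×10 and ×200, subtract): 28900·a = 82.00 → a = ∂h/∂x = +0.002837
Back-substitute: b = ∂h/∂y = +0.002561.
h(545404, 4220172) = 76.4 + (+0.002837)·(-95) + (+0.002561)·(385) = 76.4 -0.270 +0.986 = 77.116 m.

77.1 m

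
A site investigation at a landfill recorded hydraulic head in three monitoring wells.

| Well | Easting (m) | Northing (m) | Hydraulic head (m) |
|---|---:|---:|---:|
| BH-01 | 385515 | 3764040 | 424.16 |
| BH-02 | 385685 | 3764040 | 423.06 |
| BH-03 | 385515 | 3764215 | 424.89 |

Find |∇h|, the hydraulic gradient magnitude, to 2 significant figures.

0.0077

∂h/∂x = (423.06 − 424.16) / (385685 − 385515) = -0.006471
∂h/∂y = (424.89 − 424.16) / (3764215 − 3764040) = +0.004171
|∇h| = √(-0.006471² + 0.004171²) = 0.007699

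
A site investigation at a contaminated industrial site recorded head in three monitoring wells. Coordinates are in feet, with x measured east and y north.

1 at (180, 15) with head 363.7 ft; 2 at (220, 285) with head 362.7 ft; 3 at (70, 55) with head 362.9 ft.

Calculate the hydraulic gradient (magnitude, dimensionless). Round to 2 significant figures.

Differences from 1: to 2 (Δx, Δy, Δh) = (40, 270, -1.0); to 3 = (-110, 40, -0.8).
Determinant of the coordinate differences = 40·40 − (-110)·270 = 31300.
∂h/∂x = [(-1.0)·40 − (-0.8)·270] / 31300 = +0.005623
∂h/∂y = [40·(-0.8) − (-110)·(-1.0)] / 31300 = -0.004537
|∇h| = √(0.005623² + -0.004537²) = 0.007225

0.0072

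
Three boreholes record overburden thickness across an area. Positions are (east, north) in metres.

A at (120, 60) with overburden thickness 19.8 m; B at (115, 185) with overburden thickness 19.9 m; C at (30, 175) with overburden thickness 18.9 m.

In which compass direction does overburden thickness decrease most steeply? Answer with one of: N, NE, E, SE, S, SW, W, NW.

W

Taking A as reference: B−A = (-5, 125, +0.1); C−A = (-90, 115, -0.9).
Determinant of the coordinate differences = (-5)·115 − (-90)·125 = 10675.
∂d/∂x = [(+0.1)·115 − (-0.9)·125] / 10675 = +0.01162
∂d/∂y = [(-5)·(-0.9) − (-90)·(+0.1)] / 10675 = +0.001265
Steepest decrease is along −∇f = (-0.01162 E, -0.001265 N) → west.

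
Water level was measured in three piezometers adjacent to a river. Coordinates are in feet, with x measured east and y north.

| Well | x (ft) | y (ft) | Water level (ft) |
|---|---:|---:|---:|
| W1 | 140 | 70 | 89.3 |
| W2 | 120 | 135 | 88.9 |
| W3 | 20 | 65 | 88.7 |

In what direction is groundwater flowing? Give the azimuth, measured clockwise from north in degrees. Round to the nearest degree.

With h = a·x + b·y + c and W1 as origin, the differences give:
  (-20)·a + 65·b = -0.4
  (-120)·a + (-5)·b = -0.6
Eliminate b (×(-5) and ×65, subtract): 7900·a = 41.00 → a = ∂h/∂x = +0.005190
Back-substitute: b = ∂h/∂y = -0.004557.
Flow direction (−∇h) has components (-0.005190 E, +0.004557 N).
Azimuth = atan2(E, N) = atan2(-0.005190, +0.004557) = 311.3° ≈ 311°.

311°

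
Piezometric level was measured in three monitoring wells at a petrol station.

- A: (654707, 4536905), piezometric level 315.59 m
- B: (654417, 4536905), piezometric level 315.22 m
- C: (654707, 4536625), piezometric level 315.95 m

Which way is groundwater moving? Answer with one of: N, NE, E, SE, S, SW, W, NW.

NW

∂h/∂x = (315.22 − 315.59) / (654417 − 654707) = +0.001276
∂h/∂y = (315.95 − 315.59) / (4536625 − 4536905) = -0.001286
Flow = −∇h = (-0.001276 east, +0.001286 north), which points northwest.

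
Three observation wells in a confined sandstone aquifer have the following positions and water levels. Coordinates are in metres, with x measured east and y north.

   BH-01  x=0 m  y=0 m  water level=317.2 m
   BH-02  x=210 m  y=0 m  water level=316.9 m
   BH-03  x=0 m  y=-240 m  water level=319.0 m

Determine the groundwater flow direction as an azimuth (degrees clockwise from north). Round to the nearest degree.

011°

∂h/∂x = (316.9 − 317.2) / (210 − 0) = -0.001429
∂h/∂y = (319.0 − 317.2) / (-240 − 0) = -0.007500
Flow direction (−∇h) has components (+0.001429 E, +0.007500 N).
Azimuth = atan2(E, N) = atan2(+0.001429, +0.007500) = 10.8° ≈ 011°.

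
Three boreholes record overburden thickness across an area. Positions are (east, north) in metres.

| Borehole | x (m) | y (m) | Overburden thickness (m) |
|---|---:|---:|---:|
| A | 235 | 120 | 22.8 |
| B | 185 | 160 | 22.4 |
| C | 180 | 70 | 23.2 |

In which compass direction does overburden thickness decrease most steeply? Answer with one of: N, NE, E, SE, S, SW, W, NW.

N

Taking A as reference: B−A = (-50, 40, -0.4); C−A = (-55, -50, +0.4).
Solve a·Δx + b·Δy = Δd: det = (-50)·(-50) − (-55)·40 = 4700.
∂d/∂x = [(-0.4)·(-50) − (+0.4)·40] / 4700 = +0.0008511
∂d/∂y = [(-50)·(+0.4) − (-55)·(-0.4)] / 4700 = -0.008936
Steepest decrease is along −∇f = (-0.0008511 E, +0.008936 N) → north.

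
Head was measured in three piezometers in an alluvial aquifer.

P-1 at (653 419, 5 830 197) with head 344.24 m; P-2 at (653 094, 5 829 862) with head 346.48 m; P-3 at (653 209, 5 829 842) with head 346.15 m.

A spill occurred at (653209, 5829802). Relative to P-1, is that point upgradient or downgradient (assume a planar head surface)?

With h = a·x + b·y + c and P-1 as origin, the differences give:
  (-325)·a + (-335)·b = +2.24
  (-210)·a + (-355)·b = +1.91
Eliminate b (×(-355) and ×(-335), subtract): 45025·a = -155.350 → a = ∂h/∂x = -0.003450
Back-substitute: b = ∂h/∂y = -0.003339.
Head at (653209, 5829802) = 344.24 + (-0.003450)·(-210) + (-0.003339)·(-395) = 346.28 m.
That is higher than the 344.24 m at P-1, so the point is upgradient.

upgradient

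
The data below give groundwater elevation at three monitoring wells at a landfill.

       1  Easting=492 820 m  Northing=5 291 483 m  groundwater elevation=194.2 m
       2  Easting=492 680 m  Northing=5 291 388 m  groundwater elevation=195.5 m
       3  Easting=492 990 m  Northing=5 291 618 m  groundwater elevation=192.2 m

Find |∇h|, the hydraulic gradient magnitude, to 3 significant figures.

With h = a·x + b·y + c and 1 as origin, the differences give:
  (-140)·a + (-95)·b = +1.3
  170·a + 135·b = -2.0
Eliminate b (×135 and ×(-95), subtract): -2750·a = -14.50 → a = ∂h/∂x = +0.005273
Back-substitute: b = ∂h/∂y = -0.02145.
|∇h| = √(0.005273² + -0.02145²) = 0.02209

0.0221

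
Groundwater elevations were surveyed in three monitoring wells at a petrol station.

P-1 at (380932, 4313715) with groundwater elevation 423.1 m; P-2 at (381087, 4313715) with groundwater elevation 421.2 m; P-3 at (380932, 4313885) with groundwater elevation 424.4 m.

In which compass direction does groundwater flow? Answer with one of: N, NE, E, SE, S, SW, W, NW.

SE

∂h/∂x = (421.2 − 423.1) / (381087 − 380932) = -0.01226
∂h/∂y = (424.4 − 423.1) / (4313885 − 4313715) = +0.007647
Flow = −∇h = (+0.01226 east, -0.007647 north), which points southeast.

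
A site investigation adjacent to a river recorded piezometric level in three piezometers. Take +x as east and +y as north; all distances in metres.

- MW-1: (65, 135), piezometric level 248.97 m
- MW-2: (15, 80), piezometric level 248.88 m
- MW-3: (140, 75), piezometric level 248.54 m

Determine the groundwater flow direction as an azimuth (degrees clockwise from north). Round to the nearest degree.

147°

Taking MW-1 as reference: MW-2−MW-1 = (-50, -55, -0.09); MW-3−MW-1 = (75, -60, -0.43).
Determinant of the coordinate differences = (-50)·(-60) − 75·(-55) = 7125.
∂h/∂x = [(-0.09)·(-60) − (-0.43)·(-55)] / 7125 = -0.002561
∂h/∂y = [(-50)·(-0.43) − 75·(-0.09)] / 7125 = +0.003965
Flow direction (−∇h) has components (+0.002561 E, -0.003965 N).
Azimuth = atan2(E, N) = atan2(+0.002561, -0.003965) = 147.1° ≈ 147°.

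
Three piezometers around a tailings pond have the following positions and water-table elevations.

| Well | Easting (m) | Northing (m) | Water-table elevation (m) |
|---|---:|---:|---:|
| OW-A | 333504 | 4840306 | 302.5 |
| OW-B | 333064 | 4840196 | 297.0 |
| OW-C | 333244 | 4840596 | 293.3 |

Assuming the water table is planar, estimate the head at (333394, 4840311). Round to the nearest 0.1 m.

300.6 m

Taking OW-A as reference: OW-B−OW-A = (-440, -110, -5.5); OW-C−OW-A = (-260, 290, -9.2).
Solve a·Δx + b·Δy = Δh: det = (-440)·290 − (-260)·(-110) = -156200.
∂h/∂x = [(-5.5)·290 − (-9.2)·(-110)] / -156200 = +0.01669
∂h/∂y = [(-440)·(-9.2) − (-260)·(-5.5)] / -156200 = -0.01676
h(333394, 4840311) = 302.5 + (+0.01669)·(-110) + (-0.01676)·(5) = 302.5 -1.836 -0.084 = 300.580 m.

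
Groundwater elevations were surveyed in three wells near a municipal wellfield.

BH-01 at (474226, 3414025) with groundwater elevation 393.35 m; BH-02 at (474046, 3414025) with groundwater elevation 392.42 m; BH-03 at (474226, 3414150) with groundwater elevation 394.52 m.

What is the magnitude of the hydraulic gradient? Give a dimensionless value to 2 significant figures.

∂h/∂x = (392.42 − 393.35) / (474046 − 474226) = +0.005167
∂h/∂y = (394.52 − 393.35) / (3414150 − 3414025) = +0.009360
|∇h| = √(0.005167² + 0.009360²) = 0.01069

0.011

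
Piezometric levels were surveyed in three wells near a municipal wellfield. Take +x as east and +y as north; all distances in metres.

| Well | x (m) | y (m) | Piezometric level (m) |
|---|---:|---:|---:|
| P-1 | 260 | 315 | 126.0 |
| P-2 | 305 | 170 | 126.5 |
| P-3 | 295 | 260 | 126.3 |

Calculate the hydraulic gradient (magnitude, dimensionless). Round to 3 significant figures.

With h = a·x + b·y + c and P-1 as origin, the differences give:
  45·a + (-145)·b = +0.5
  35·a + (-55)·b = +0.3
Eliminate b (×(-55) and ×(-145), subtract): 2600·a = 16.00 → a = ∂h/∂x = +0.006154
Back-substitute: b = ∂h/∂y = -0.001538.
|∇h| = √(0.006154² + -0.001538²) = 0.006343

0.00634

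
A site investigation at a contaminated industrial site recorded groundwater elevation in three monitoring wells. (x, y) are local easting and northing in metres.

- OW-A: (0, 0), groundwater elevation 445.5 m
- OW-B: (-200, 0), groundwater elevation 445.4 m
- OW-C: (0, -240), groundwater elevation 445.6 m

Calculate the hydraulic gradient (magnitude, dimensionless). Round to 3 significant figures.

∂h/∂x = (445.4 − 445.5) / (-200 − 0) = +0.0005000
∂h/∂y = (445.6 − 445.5) / (-240 − 0) = -0.0004167
|∇h| = √(0.0005000² + -0.0004167²) = 0.0006509

0.000651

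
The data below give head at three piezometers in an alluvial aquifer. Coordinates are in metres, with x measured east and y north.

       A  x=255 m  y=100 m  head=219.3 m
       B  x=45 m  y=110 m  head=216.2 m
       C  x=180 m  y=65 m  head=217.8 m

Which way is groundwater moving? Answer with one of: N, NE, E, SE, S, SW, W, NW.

SW

With h = a·x + b·y + c and A as origin, the differences give:
  (-210)·a + 10·b = -3.1
  (-75)·a + (-35)·b = -1.5
Eliminate b (×(-35) and ×10, subtract): 8100·a = 123.50 → a = ∂h/∂x = +0.01525
Back-substitute: b = ∂h/∂y = +0.01019.
Flow = −∇h = (-0.01525 east, -0.01019 north), which points southwest.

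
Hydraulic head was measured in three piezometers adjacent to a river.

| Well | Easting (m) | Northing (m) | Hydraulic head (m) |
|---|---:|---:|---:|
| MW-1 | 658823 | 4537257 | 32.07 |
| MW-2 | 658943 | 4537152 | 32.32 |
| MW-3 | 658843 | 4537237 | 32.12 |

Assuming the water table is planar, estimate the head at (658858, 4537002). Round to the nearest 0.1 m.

32.9 m

Three-point gradient (reference MW-1): Δ to MW-2 = (120, -105, +0.25), Δ to MW-3 = (20, -20, +0.05).
∂h/∂x = -0.0008333, ∂h/∂y = -0.003333 (det = -300).
h(658858, 4537002) = 32.07 + (-0.0008333)·(35) + (-0.003333)·(-255) = 32.07 -0.029 +0.850 = 32.891 m.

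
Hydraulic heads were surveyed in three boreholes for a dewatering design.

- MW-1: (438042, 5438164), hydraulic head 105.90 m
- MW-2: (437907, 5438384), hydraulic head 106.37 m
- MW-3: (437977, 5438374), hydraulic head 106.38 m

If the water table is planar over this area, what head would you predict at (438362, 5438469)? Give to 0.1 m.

106.8 m

With h = a·x + b·y + c and MW-1 as origin, the differences give:
  (-135)·a + 220·b = +0.47
  (-65)·a + 210·b = +0.48
Eliminate b (×210 and ×220, subtract): -14050·a = -6.900 → a = ∂h/∂x = +0.0004911
Back-substitute: b = ∂h/∂y = +0.002438.
h(438362, 5438469) = 105.90 + (+0.0004911)·(320) + (+0.002438)·(305) = 105.90 +0.157 +0.744 = 106.801 m.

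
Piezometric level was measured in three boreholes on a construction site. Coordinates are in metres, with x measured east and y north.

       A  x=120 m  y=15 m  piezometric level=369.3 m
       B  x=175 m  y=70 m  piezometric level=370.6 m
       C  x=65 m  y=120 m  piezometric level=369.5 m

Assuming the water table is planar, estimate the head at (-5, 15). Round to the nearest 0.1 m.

367.5 m

Differences from A: to B (Δx, Δy, Δh) = (55, 55, +1.3); to C = (-55, 105, +0.2).
Solve a·Δx + b·Δy = Δh: det = 55·105 − (-55)·55 = 8800.
∂h/∂x = [(+1.3)·105 − (+0.2)·55] / 8800 = +0.01426
∂h/∂y = [55·(+0.2) − (-55)·(+1.3)] / 8800 = +0.009375
h(-5, 15) = 369.3 + (+0.01426)·(-125) + (+0.009375)·(0) = 369.3 -1.783 +0.000 = 367.517 m.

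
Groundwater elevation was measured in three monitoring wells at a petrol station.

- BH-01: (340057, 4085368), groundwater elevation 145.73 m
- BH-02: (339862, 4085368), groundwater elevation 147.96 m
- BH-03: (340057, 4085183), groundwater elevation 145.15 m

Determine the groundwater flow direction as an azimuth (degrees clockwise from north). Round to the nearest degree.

∂h/∂x = (147.96 − 145.73) / (339862 − 340057) = -0.01144
∂h/∂y = (145.15 − 145.73) / (4085183 − 4085368) = +0.003135
Flow direction (−∇h) has components (+0.01144 E, -0.003135 N).
Azimuth = atan2(E, N) = atan2(+0.01144, -0.003135) = 105.3° ≈ 105°.

105°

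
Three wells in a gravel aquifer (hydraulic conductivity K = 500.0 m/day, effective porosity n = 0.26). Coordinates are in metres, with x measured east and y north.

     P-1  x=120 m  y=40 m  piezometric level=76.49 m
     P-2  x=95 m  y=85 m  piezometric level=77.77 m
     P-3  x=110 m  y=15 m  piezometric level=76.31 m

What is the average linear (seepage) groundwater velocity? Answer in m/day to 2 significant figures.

53 m/day

Differences from P-1: to P-2 (Δx, Δy, Δh) = (-25, 45, +1.28); to P-3 = (-10, -25, -0.18).
Determinant of the coordinate differences = (-25)·(-25) − (-10)·45 = 1075.
∂h/∂x = [(+1.28)·(-25) − (-0.18)·45] / 1075 = -0.02223
∂h/∂y = [(-25)·(-0.18) − (-10)·(+1.28)] / 1075 = +0.01609
|∇h| = √(-0.02223² + 0.01609²) = 0.02744
Seepage velocity v = K·i/n = 500.0 × 0.02744 / 0.26 = 52.77 m/day.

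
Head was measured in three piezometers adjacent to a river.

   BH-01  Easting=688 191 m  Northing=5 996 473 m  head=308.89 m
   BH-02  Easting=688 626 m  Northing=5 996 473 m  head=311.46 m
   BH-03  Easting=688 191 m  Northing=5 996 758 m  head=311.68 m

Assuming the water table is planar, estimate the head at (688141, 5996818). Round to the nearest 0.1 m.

∂h/∂x = (311.46 − 308.89) / (688626 − 688191) = +0.005908
∂h/∂y = (311.68 − 308.89) / (5996758 − 5996473) = +0.009789
h(688141, 5996818) = 308.89 + (+0.005908)·(-50) + (+0.009789)·(345) = 308.89 -0.295 +3.377 = 311.972 m.

312.0 m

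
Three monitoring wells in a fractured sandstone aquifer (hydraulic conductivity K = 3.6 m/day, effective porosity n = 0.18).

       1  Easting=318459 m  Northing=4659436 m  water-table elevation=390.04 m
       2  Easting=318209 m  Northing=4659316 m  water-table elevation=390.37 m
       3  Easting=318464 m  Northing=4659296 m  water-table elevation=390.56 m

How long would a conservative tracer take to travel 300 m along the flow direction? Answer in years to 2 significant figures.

Taking 1 as reference: 2−1 = (-250, -120, +0.33); 3−1 = (5, -140, +0.52).
Solve a·Δx + b·Δy = Δh: det = (-250)·(-140) − 5·(-120) = 35600.
∂h/∂x = [(+0.33)·(-140) − (+0.52)·(-120)] / 35600 = +0.0004551
∂h/∂y = [(-250)·(+0.52) − 5·(+0.33)] / 35600 = -0.003698
|∇h| = √(0.0004551² + -0.003698²) = 0.003726
Seepage velocity v = K·i/n = 3.6 × 0.003726 / 0.18 = 0.07452 m/day.
t = 300 / 0.07452 = 4026 days = 11 years.

11 years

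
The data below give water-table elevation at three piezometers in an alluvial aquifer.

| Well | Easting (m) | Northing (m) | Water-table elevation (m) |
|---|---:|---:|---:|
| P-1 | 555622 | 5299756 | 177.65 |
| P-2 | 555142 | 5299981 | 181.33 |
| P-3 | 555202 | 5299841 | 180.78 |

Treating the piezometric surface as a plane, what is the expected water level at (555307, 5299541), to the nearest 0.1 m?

Taking P-1 as reference: P-2−P-1 = (-480, 225, +3.68); P-3−P-1 = (-420, 85, +3.13).
Solve a·Δx + b·Δy = Δh: det = (-480)·85 − (-420)·225 = 53700.
∂h/∂x = [(+3.68)·85 − (+3.13)·225] / 53700 = -0.007290
∂h/∂y = [(-480)·(+3.13) − (-420)·(+3.68)] / 53700 = +0.0008045
h(555307, 5299541) = 177.65 + (-0.007290)·(-315) + (+0.0008045)·(-215) = 177.65 +2.296 -0.173 = 179.773 m.

179.8 m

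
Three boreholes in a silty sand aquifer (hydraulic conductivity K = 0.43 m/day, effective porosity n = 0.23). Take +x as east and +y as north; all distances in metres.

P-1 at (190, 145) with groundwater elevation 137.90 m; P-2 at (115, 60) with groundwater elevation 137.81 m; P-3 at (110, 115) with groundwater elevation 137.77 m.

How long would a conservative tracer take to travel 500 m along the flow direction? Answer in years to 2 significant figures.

Taking P-1 as reference: P-2−P-1 = (-75, -85, -0.09); P-3−P-1 = (-80, -30, -0.13).
Determinant of the coordinate differences = (-75)·(-30) − (-80)·(-85) = -4550.
∂h/∂x = [(-0.09)·(-30) − (-0.13)·(-85)] / -4550 = +0.001835
∂h/∂y = [(-75)·(-0.13) − (-80)·(-0.09)] / -4550 = -0.0005604
|∇h| = √(0.001835² + -0.0005604²) = 0.001919
Seepage velocity v = K·i/n = 0.43 × 0.001919 / 0.23 = 0.003588 m/day.
t = 500 / 0.003588 = 1.394e+05 days = 382 years.

380 years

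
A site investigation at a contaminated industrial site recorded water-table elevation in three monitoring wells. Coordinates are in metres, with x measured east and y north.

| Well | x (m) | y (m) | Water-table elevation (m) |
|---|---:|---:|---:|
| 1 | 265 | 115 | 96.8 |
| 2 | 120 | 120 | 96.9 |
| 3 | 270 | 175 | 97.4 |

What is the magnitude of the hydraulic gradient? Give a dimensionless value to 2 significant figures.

Taking 1 as reference: 2−1 = (-145, 5, +0.1); 3−1 = (5, 60, +0.6).
Solve a·Δx + b·Δy = Δh: det = (-145)·60 − 5·5 = -8725.
∂h/∂x = [(+0.1)·60 − (+0.6)·5] / -8725 = -0.0003438
∂h/∂y = [(-145)·(+0.6) − 5·(+0.1)] / -8725 = +0.01003
|∇h| = √(-0.0003438² + 0.01003²) = 0.01004

0.010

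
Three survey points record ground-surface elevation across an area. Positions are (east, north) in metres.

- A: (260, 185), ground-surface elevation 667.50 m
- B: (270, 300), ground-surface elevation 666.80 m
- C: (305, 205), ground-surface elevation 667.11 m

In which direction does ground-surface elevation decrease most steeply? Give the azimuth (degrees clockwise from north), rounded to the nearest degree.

With z = a·x + b·y + c and A as origin, the differences give:
  10·a + 115·b = -0.70
  45·a + 20·b = -0.39
Eliminate b (×20 and ×115, subtract): -4975·a = 30.850 → a = ∂z/∂x = -0.006201
Back-substitute: b = ∂z/∂y = -0.005548.
Steepest decrease is along −∇f: components (+0.006201 E, +0.005548 N).
Azimuth = atan2(+0.006201, +0.005548) = 48.2° ≈ 048°.

048°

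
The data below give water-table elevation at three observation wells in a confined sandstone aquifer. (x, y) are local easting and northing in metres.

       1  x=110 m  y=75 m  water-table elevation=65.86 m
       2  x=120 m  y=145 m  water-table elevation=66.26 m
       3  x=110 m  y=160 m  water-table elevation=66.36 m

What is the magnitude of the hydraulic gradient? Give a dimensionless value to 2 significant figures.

With h = a·x + b·y + c and 1 as origin, the differences give:
  10·a + 70·b = +0.40
  0·a + 85·b = +0.50
Eliminate b (×85 and ×70, subtract): 850·a = -1.000 → a = ∂h/∂x = -0.001176
Back-substitute: b = ∂h/∂y = +0.005882.
|∇h| = √(-0.001176² + 0.005882²) = 0.005998

0.0060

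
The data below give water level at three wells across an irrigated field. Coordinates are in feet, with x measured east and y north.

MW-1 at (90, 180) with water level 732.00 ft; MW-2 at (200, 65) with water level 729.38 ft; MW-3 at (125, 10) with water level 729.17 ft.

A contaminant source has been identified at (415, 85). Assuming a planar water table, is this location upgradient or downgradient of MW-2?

downgradient

With h = a·x + b·y + c and MW-1 as origin, the differences give:
  110·a + (-115)·b = -2.62
  35·a + (-170)·b = -2.83
Eliminate b (×(-170) and ×(-115), subtract): -14675·a = 119.950 → a = ∂h/∂x = -0.008174
Back-substitute: b = ∂h/∂y = +0.01496.
Head at (415, 85) = 732.00 + (-0.008174)·(325) + (+0.01496)·(-95) = 727.92 ft.
That is lower than the 729.38 ft at MW-2, so the point is downgradient.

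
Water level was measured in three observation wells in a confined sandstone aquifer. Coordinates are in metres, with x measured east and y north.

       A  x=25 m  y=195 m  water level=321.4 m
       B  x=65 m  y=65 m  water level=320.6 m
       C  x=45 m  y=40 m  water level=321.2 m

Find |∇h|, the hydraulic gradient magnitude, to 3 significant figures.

Taking A as reference: B−A = (40, -130, -0.8); C−A = (20, -155, -0.2).
Solve a·Δx + b·Δy = Δh: det = 40·(-155) − 20·(-130) = -3600.
∂h/∂x = [(-0.8)·(-155) − (-0.2)·(-130)] / -3600 = -0.02722
∂h/∂y = [40·(-0.2) − 20·(-0.8)] / -3600 = -0.002222
|∇h| = √(-0.02722² + -0.002222²) = 0.02731

0.0273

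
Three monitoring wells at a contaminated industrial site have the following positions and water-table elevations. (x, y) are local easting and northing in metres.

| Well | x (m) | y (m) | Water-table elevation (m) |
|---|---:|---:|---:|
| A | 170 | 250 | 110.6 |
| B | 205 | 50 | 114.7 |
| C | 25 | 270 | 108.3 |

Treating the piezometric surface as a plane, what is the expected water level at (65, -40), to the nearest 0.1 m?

With h = a·x + b·y + c and A as origin, the differences give:
  35·a + (-200)·b = +4.1
  (-145)·a + 20·b = -2.3
Eliminate b (×20 and ×(-200), subtract): -28300·a = -378.00 → a = ∂h/∂x = +0.01336
Back-substitute: b = ∂h/∂y = -0.01816.
h(65, -40) = 110.6 + (+0.01336)·(-105) + (-0.01816)·(-290) = 110.6 -1.402 +5.267 = 114.465 m.

114.5 m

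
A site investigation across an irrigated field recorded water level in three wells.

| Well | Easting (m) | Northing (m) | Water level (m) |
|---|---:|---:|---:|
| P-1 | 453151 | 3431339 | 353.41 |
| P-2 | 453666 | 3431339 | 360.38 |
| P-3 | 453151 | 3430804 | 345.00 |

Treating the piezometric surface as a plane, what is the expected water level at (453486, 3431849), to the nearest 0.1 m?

∂h/∂x = (360.38 − 353.41) / (453666 − 453151) = +0.01353
∂h/∂y = (345.00 − 353.41) / (3430804 − 3431339) = +0.01572
h(453486, 3431849) = 353.41 + (+0.01353)·(335) + (+0.01572)·(510) = 353.41 +4.534 +8.017 = 365.961 m.

366.0 m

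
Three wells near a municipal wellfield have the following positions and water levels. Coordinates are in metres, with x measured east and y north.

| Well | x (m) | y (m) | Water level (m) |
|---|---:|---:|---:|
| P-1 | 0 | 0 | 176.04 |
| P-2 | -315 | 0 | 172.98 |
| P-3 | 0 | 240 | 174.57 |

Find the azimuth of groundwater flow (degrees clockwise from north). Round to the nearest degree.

302°

∂h/∂x = (172.98 − 176.04) / (-315 − 0) = +0.009714
∂h/∂y = (174.57 − 176.04) / (240 − 0) = -0.006125
Flow direction (−∇h) has components (-0.009714 E, +0.006125 N).
Azimuth = atan2(E, N) = atan2(-0.009714, +0.006125) = 302.2° ≈ 302°.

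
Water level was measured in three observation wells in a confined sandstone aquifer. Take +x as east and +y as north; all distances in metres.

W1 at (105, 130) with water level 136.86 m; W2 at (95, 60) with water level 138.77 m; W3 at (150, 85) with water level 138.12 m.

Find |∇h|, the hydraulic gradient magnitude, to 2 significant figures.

0.027

Differences from W1: to W2 (Δx, Δy, Δh) = (-10, -70, +1.91); to W3 = (45, -45, +1.26).
Determinant of the coordinate differences = (-10)·(-45) − 45·(-70) = 3600.
∂h/∂x = [(+1.91)·(-45) − (+1.26)·(-70)] / 3600 = +0.0006250
∂h/∂y = [(-10)·(+1.26) − 45·(+1.91)] / 3600 = -0.02737
|∇h| = √(0.0006250² + -0.02737²) = 0.02738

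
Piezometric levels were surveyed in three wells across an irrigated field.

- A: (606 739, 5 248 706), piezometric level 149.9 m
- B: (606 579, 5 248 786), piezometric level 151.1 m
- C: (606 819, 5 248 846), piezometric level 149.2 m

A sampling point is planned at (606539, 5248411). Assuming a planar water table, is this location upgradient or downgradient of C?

upgradient

Taking A as reference: B−A = (-160, 80, +1.2); C−A = (80, 140, -0.7).
Solve a·Δx + b·Δy = Δh: det = (-160)·140 − 80·80 = -28800.
∂h/∂x = [(+1.2)·140 − (-0.7)·80] / -28800 = -0.007778
∂h/∂y = [(-160)·(-0.7) − 80·(+1.2)] / -28800 = -0.0005556
Head at (606539, 5248411) = 149.9 + (-0.007778)·(-200) + (-0.0005556)·(-295) = 151.62 m.
That is higher than the 149.2 m at C, so the point is upgradient.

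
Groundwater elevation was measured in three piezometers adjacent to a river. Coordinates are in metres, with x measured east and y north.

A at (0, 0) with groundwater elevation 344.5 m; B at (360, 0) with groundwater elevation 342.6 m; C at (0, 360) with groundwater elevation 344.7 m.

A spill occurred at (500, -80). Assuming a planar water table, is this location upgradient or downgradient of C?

∂h/∂x = (342.6 − 344.5) / (360 − 0) = -0.005278
∂h/∂y = (344.7 − 344.5) / (360 − 0) = +0.0005556
Head at (500, -80) = 344.5 + (-0.005278)·(500) + (+0.0005556)·(-80) = 341.82 m.
That is lower than the 344.7 m at C, so the point is downgradient.

downgradient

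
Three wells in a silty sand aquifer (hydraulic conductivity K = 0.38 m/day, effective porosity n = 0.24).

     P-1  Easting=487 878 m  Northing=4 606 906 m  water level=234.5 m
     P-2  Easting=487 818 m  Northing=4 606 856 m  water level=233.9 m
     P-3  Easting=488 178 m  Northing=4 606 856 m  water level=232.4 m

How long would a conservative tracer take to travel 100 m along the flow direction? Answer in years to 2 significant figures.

9.9 years

Three-point gradient (reference P-1): Δ to P-2 = (-60, -50, -0.6), Δ to P-3 = (300, -50, -2.1).
∂h/∂x = -0.004167, ∂h/∂y = +0.01700 (det = 18000).
|∇h| = √(-0.004167² + 0.01700²) = 0.0175
Seepage velocity v = K·i/n = 0.38 × 0.0175 / 0.24 = 0.02771 m/day.
t = 100 / 0.02771 = 3609 days = 9.88 years.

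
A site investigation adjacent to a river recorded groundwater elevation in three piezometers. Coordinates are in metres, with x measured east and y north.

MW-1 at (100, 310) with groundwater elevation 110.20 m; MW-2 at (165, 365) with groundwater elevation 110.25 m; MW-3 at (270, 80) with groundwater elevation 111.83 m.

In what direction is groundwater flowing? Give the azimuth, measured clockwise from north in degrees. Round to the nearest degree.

Taking MW-1 as reference: MW-2−MW-1 = (65, 55, +0.05); MW-3−MW-1 = (170, -230, +1.63).
Determinant of the coordinate differences = 65·(-230) − 170·55 = -24300.
∂h/∂x = [(+0.05)·(-230) − (+1.63)·55] / -24300 = +0.004163
∂h/∂y = [65·(+1.63) − 170·(+0.05)] / -24300 = -0.004010
Flow direction (−∇h) has components (-0.004163 E, +0.004010 N).
Azimuth = atan2(E, N) = atan2(-0.004163, +0.004010) = 313.9° ≈ 314°.

314°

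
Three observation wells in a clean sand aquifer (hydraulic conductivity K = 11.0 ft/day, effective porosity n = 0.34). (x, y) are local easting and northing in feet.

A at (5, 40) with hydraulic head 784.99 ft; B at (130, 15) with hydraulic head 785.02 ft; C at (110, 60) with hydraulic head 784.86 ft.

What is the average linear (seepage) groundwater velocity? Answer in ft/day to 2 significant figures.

With h = a·x + b·y + c and A as origin, the differences give:
  125·a + (-25)·b = +0.03
  105·a + 20·b = -0.13
Eliminate b (×20 and ×(-25), subtract): 5125·a = -2.650 → a = ∂h/∂x = -0.0005171
Back-substitute: b = ∂h/∂y = -0.003785.
|∇h| = √(-0.0005171² + -0.003785²) = 0.00382
Seepage velocity v = K·i/n = 11.0 × 0.00382 / 0.34 = 0.1236 ft/day.

0.12 ft/day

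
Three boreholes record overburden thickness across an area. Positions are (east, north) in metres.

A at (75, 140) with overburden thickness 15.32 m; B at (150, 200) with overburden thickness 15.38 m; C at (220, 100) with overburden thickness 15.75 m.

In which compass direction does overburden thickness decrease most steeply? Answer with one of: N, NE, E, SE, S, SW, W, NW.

Three-point gradient (reference A): Δ to B = (75, 60, +0.06), Δ to C = (145, -40, +0.43).
∂d/∂x = +0.002410, ∂d/∂y = -0.002013 (det = -11700).
Steepest decrease is along −∇f = (-0.002410 E, +0.002013 N) → northwest.

NW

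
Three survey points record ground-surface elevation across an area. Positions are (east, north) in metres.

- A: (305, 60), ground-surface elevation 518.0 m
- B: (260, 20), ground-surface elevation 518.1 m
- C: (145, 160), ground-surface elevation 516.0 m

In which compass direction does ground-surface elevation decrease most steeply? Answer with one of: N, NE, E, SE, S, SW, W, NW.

Three-point gradient (reference A): Δ to B = (-45, -40, +0.1), Δ to C = (-160, 100, -2.0).
∂z/∂x = +0.006422, ∂z/∂y = -0.009725 (det = -10900).
Steepest decrease is along −∇f = (-0.006422 E, +0.009725 N) → northwest.

NW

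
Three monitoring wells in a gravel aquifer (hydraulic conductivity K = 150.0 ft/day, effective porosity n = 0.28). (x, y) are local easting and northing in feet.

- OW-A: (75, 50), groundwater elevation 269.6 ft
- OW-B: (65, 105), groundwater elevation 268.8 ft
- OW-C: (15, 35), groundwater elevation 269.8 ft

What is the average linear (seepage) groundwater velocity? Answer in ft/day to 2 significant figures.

With h = a·x + b·y + c and OW-A as origin, the differences give:
  (-10)·a + 55·b = -0.8
  (-60)·a + (-15)·b = +0.2
Eliminate b (×(-15) and ×55, subtract): 3450·a = 1.00 → a = ∂h/∂x = +0.0002899
Back-substitute: b = ∂h/∂y = -0.01449.
|∇h| = √(0.0002899² + -0.01449²) = 0.01449
Seepage velocity v = K·i/n = 150.0 × 0.01449 / 0.28 = 7.762 ft/day.

7.8 ft/day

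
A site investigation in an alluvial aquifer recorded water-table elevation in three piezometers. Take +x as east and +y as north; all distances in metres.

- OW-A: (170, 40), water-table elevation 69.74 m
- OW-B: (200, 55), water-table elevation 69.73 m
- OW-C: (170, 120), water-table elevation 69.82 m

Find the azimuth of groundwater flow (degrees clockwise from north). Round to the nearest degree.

Differences from OW-A: to OW-B (Δx, Δy, Δh) = (30, 15, -0.01); to OW-C = (0, 80, +0.08).
Determinant of the coordinate differences = 30·80 − 0·15 = 2400.
∂h/∂x = [(-0.01)·80 − (+0.08)·15] / 2400 = -0.0008333
∂h/∂y = [30·(+0.08) − 0·(-0.01)] / 2400 = +0.0010000
Flow direction (−∇h) has components (+0.0008333 E, -0.0010000 N).
Azimuth = atan2(E, N) = atan2(+0.0008333, -0.0010000) = 140.2° ≈ 140°.

140°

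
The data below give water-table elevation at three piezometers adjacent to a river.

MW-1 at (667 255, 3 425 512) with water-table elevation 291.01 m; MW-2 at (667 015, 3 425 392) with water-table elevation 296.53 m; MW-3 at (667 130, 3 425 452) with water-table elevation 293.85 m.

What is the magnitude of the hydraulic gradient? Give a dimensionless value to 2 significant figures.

With h = a·x + b·y + c and MW-1 as origin, the differences give:
  (-240)·a + (-120)·b = +5.52
  (-125)·a + (-60)·b = +2.84
Eliminate b (×(-60) and ×(-120), subtract): -600·a = 9.600 → a = ∂h/∂x = -0.01600
Back-substitute: b = ∂h/∂y = -0.01400.
|∇h| = √(-0.01600² + -0.01400²) = 0.02126

0.021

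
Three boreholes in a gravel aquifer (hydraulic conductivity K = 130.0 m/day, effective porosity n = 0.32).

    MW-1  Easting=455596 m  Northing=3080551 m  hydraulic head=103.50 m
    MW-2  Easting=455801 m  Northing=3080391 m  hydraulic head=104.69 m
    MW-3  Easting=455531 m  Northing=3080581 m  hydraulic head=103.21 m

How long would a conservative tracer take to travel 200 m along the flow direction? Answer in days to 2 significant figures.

100 days

Taking MW-1 as reference: MW-2−MW-1 = (205, -160, +1.19); MW-3−MW-1 = (-65, 30, -0.29).
Solve a·Δx + b·Δy = Δh: det = 205·30 − (-65)·(-160) = -4250.
∂h/∂x = [(+1.19)·30 − (-0.29)·(-160)] / -4250 = +0.002518
∂h/∂y = [205·(-0.29) − (-65)·(+1.19)] / -4250 = -0.004212
|∇h| = √(0.002518² + -0.004212²) = 0.004907
Seepage velocity v = K·i/n = 130.0 × 0.004907 / 0.32 = 1.993 m/day.
t = 200 / 1.993 = 100.4 days.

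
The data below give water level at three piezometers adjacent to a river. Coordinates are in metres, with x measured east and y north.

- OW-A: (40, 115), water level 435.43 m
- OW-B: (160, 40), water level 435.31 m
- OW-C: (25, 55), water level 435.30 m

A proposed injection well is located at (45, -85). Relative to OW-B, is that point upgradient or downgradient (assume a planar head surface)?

downgradient

Taking OW-A as reference: OW-B−OW-A = (120, -75, -0.12); OW-C−OW-A = (-15, -60, -0.13).
Solve a·Δx + b·Δy = Δh: det = 120·(-60) − (-15)·(-75) = -8325.
∂h/∂x = [(-0.12)·(-60) − (-0.13)·(-75)] / -8325 = +0.0003063
∂h/∂y = [120·(-0.13) − (-15)·(-0.12)] / -8325 = +0.002090
Head at (45, -85) = 435.43 + (+0.0003063)·(5) + (+0.002090)·(-200) = 435.01 m.
That is lower than the 435.31 m at OW-B, so the point is downgradient.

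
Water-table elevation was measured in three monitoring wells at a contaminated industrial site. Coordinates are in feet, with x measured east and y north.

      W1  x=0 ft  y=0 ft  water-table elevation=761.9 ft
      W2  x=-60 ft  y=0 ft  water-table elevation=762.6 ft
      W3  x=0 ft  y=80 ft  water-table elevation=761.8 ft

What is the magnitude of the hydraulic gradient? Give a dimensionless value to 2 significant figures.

0.012

∂h/∂x = (762.6 − 761.9) / (-60 − 0) = -0.01167
∂h/∂y = (761.8 − 761.9) / (80 − 0) = -0.001250
|∇h| = √(-0.01167² + -0.001250²) = 0.01174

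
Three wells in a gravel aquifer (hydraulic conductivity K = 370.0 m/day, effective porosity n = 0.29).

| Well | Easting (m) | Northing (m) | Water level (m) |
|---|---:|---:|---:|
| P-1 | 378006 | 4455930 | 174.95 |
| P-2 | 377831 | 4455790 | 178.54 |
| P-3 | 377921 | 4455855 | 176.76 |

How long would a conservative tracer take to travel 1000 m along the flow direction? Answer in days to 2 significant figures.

49 days

With h = a·x + b·y + c and P-1 as origin, the differences give:
  (-175)·a + (-140)·b = +3.59
  (-85)·a + (-75)·b = +1.81
Eliminate b (×(-75) and ×(-140), subtract): 1225·a = -15.850 → a = ∂h/∂x = -0.01294
Back-substitute: b = ∂h/∂y = -0.009469.
|∇h| = √(-0.01294² + -0.009469²) = 0.01603
Seepage velocity v = K·i/n = 370.0 × 0.01603 / 0.29 = 20.45 m/day.
t = 1000 / 20.45 = 48.9 days.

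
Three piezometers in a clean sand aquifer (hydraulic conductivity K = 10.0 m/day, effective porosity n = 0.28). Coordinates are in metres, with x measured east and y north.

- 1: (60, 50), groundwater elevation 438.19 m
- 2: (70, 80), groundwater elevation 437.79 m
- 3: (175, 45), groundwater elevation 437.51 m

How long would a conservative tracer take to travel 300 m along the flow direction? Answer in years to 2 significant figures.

Three-point gradient (reference 1): Δ to 2 = (10, 30, -0.40), Δ to 3 = (115, -5, -0.68).
∂h/∂x = -0.006400, ∂h/∂y = -0.01120 (det = -3500).
|∇h| = √(-0.006400² + -0.01120²) = 0.0129
Seepage velocity v = K·i/n = 10.0 × 0.0129 / 0.28 = 0.4607 m/day.
t = 300 / 0.4607 = 651.2 days = 1.78 years.

1.8 years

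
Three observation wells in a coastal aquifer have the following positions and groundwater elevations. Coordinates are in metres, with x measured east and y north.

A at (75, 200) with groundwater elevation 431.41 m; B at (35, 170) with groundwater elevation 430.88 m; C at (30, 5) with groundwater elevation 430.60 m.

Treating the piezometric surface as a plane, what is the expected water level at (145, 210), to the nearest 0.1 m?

Taking A as reference: B−A = (-40, -30, -0.53); C−A = (-45, -195, -0.81).
Determinant of the coordinate differences = (-40)·(-195) − (-45)·(-30) = 6450.
∂h/∂x = [(-0.53)·(-195) − (-0.81)·(-30)] / 6450 = +0.01226
∂h/∂y = [(-40)·(-0.81) − (-45)·(-0.53)] / 6450 = +0.001326
h(145, 210) = 431.41 + (+0.01226)·(70) + (+0.001326)·(10) = 431.41 +0.858 +0.013 = 432.281 m.

432.3 m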